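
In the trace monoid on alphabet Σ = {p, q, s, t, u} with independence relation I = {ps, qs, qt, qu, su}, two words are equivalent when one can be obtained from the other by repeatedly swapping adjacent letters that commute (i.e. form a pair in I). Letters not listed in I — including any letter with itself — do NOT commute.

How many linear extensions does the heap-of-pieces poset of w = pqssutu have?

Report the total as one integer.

0(p) covers ∅
1(q) covers 0:p
2(s) covers ∅
3(s) covers 2:s
4(u) covers 0:p
5(t) covers 3:s, 4:u
6(u) covers 5:t
floor of heap: 0:p, 2:s
completions by unplaced set U, small U first (add the entries for U minus each lowest piece of U):
  |U|=1: {1}:1  {6}:1
  |U|=2: {1,6}:2  {5,6}:1
  |U|=3: {1,5,6}:3  {3,5,6}:1  {4,5,6}:1
  |U|=4: {1,3,5,6}:4  {1,4,5,6}:4  {2,3,5,6}:1  {3,4,5,6}:2
  |U|=5: {0,1,4,5,6}:4  {1,2,3,5,6}:5  {1,3,4,5,6}:10  {2,3,4,5,6}:3
  start at 0(p): 18
  start at 2(s): 14
sum over floor = 32

32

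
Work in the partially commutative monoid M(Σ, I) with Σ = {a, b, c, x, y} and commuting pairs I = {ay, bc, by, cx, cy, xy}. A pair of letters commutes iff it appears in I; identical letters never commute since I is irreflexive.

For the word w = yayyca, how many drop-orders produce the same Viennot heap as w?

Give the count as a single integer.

20

#0=y has no predecessor
#1=a has no predecessor
#2=y depends on [0:y]
#3=y depends on [2:y]
#4=c depends on [1:a]
#5=a depends on [4:c]
sources: [0:y, 1:a]
N(rest) = Σ N(rest − s) over sources s of rest; N(one piece) = 1:
  size 1 → [3]=1  [5]=1
  size 2 → [2,3]=1  [3,5]=2  [4,5]=1
  size 3 → [0,2,3]=1  [1,4,5]=1  [2,3,5]=3  [3,4,5]=3
  size 4 → [0,2,3,5]=4  [1,3,4,5]=4  [2,3,4,5]=6
  first=0(y) contributes 10
  first=1(a) contributes 10
|[w]| = 20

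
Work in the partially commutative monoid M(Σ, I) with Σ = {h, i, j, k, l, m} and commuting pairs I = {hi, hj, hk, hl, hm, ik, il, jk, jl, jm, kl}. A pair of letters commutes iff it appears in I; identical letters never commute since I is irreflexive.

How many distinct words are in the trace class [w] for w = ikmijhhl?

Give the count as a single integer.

drop 0:i onto floor
drop 1:k onto floor
drop 2:m onto {0:i, 1:k}
drop 3:i onto {2:m}
drop 4:j onto {3:i}
drop 5:h onto floor
drop 6:h onto {5:h}
drop 7:l onto {2:m}
ground layer = {0:i, 1:k, 5:h}
drop-orders for the pieces not yet dropped (sum over which currently-grounded one goes next):
  1 to go: {4} 1  {6} 1  {7} 1
  2 to go: {3,4} 1  {4,6} 2  {4,7} 2  {5,6} 1  {6,7} 2
  3 to go: {3,4,6} 3  {3,4,7} 3  {4,5,6} 3  {4,6,7} 6  {5,6,7} 3
  4 to go: {2,3,4,7} 3  {3,4,5,6} 6  {3,4,6,7} 12  {4,5,6,7} 12
  5 to go: {0,2,3,4,7} 3  {1,2,3,4,7} 3  {2,3,4,6,7} 15  {3,4,5,6,7} 30
  6 to go: {0,1,2,3,4,7} 6  {0,2,3,4,6,7} 18  {1,2,3,4,6,7} 18  {2,3,4,5,6,7} 45
  if 0:i drops first: 63 orders
  if 1:k drops first: 63 orders
  if 5:h drops first: 42 orders
heap linearizations: 168

168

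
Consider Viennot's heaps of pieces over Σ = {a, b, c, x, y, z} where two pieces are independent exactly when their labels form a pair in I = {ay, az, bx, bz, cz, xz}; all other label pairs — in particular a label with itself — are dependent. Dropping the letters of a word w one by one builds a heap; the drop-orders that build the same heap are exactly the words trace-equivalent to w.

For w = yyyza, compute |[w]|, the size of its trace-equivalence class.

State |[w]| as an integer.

piece 0:y — minimal
piece 1:y rests on {0:y}
piece 2:y rests on {1:y}
piece 3:z rests on {2:y}
piece 4:a — minimal
minimal pieces: {0:y, 4:a}
ways to finish when only these pieces remain (= sum over removing one remaining piece with nothing left below it):
  1 left: {3}→1  {4}→1
  2 left: {2,3}→1  {3,4}→2
  3 left: {1,2,3}→1  {2,3,4}→3
  placing 0:y first → 4 extensions
  placing 4:a first → 1 extensions
total linear extensions = 5

5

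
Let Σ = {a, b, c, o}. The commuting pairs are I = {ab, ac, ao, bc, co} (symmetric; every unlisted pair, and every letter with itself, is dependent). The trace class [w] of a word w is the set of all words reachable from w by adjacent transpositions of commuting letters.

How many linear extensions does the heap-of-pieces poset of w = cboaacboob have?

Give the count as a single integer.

#0=c has no predecessor
#1=b has no predecessor
#2=o depends on [1:b]
#3=a has no predecessor
#4=a depends on [3:a]
#5=c depends on [0:c]
#6=b depends on [2:o]
#7=o depends on [6:b]
#8=o depends on [7:o]
#9=b depends on [8:o]
sources: [0:c, 1:b, 3:a]
N(rest) = Σ N(rest − s) over sources s of rest; N(one piece) = 1:
  size 1 → [4]=1  [5]=1  [9]=1
  size 2 → [0,5]=1  [3,4]=1  [4,5]=2  [4,9]=2  [5,9]=2  [8,9]=1
  size 3 → [0,4,5]=3  [0,5,9]=3  [3,4,5]=3  [3,4,9]=3  [4,5,9]=6  [4,8,9]=3  [5,8,9]=3  [7,8,9]=1
  size 4 → [0,3,4,5]=6  [0,4,5,9]=12  [0,5,8,9]=6  [3,4,5,9]=12  [3,4,8,9]=6  [4,5,8,9]=12  [4,7,8,9]=4  [5,7,8,9]=4  [6,7,8,9]=1
  size 5 → [0,3,4,5,9]=30  [0,4,5,8,9]=30  [0,5,7,8,9]=10  [2,6,7,8,9]=1  [3,4,5,8,9]=30  [3,4,7,8,9]=10  [4,5,7,8,9]=20  [4,6,7,8,9]=5  [5,6,7,8,9]=5
  size 6 → [0,3,4,5,8,9]=90  [0,4,5,7,8,9]=60  [0,5,6,7,8,9]=15  [1,2,6,7,8,9]=1  [2,4,6,7,8,9]=6  [2,5,6,7,8,9]=6  [3,4,5,7,8,9]=60  [3,4,6,7,8,9]=15  [4,5,6,7,8,9]=30
  size 7 → [0,2,5,6,7,8,9]=21  [0,3,4,5,7,8,9]=210  [0,4,5,6,7,8,9]=105  [1,2,4,6,7,8,9]=7  [1,2,5,6,7,8,9]=7  [2,3,4,6,7,8,9]=21  [2,4,5,6,7,8,9]=42  [3,4,5,6,7,8,9]=105
  size 8 → [0,1,2,5,6,7,8,9]=28  [0,2,4,5,6,7,8,9]=168  [0,3,4,5,6,7,8,9]=420  [1,2,3,4,6,7,8,9]=28  [1,2,4,5,6,7,8,9]=56  [2,3,4,5,6,7,8,9]=168
  first=0(c) contributes 252
  first=1(b) contributes 756
  first=3(a) contributes 252
|[w]| = 1260

1260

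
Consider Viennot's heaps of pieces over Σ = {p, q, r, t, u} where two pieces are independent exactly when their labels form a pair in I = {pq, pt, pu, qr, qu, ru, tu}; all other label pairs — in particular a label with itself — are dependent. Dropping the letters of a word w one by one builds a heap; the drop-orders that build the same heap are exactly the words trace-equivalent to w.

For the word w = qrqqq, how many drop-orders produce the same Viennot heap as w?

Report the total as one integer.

0(q) covers ∅
1(r) covers ∅
2(q) covers 0:q
3(q) covers 2:q
4(q) covers 3:q
floor of heap: 0:q, 1:r
completions by unplaced set U, small U first (add the entries for U minus each lowest piece of U):
  |U|=1: {1}:1  {4}:1
  |U|=2: {1,4}:2  {3,4}:1
  |U|=3: {1,3,4}:3  {2,3,4}:1
  start at 0(q): 4
  start at 1(r): 1
sum over floor = 5

5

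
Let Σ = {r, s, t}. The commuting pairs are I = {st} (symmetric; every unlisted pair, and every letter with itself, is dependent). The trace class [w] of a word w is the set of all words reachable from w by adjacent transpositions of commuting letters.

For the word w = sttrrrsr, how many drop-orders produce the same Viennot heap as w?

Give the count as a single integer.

3

0(s) covers ∅
1(t) covers ∅
2(t) covers 1:t
3(r) covers 0:s, 2:t
4(r) covers 3:r
5(r) covers 4:r
6(s) covers 5:r
7(r) covers 6:s
floor of heap: 0:s, 1:t
completions by unplaced set U, small U first (add the entries for U minus each lowest piece of U):
  |U|=1: {7}:1
  |U|=2: {6,7}:1
  |U|=3: {5,6,7}:1
  |U|=4: {4,5,6,7}:1
  |U|=5: {3,4,5,6,7}:1
  |U|=6: {0,3,4,5,6,7}:1  {2,3,4,5,6,7}:1
  start at 0(s): 1
  start at 1(t): 2
sum over floor = 3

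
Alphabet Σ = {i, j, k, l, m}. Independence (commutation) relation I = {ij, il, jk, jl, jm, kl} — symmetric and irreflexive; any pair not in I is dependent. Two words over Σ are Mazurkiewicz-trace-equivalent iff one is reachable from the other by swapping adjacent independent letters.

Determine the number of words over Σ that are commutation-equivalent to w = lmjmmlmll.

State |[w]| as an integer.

#0=l has no predecessor
#1=m depends on [0:l]
#2=j has no predecessor
#3=m depends on [1:m]
#4=m depends on [3:m]
#5=l depends on [4:m]
#6=m depends on [5:l]
#7=l depends on [6:m]
#8=l depends on [7:l]
sources: [0:l, 2:j]
N(rest) = Σ N(rest − s) over sources s of rest; N(one piece) = 1:
  size 1 → [2]=1  [8]=1
  size 2 → [2,8]=2  [7,8]=1
  size 3 → [2,7,8]=3  [6,7,8]=1
  size 4 → [2,6,7,8]=4  [5,6,7,8]=1
  size 5 → [2,5,6,7,8]=5  [4,5,6,7,8]=1
  size 6 → [2,4,5,6,7,8]=6  [3,4,5,6,7,8]=1
  size 7 → [1,3,4,5,6,7,8]=1  [2,3,4,5,6,7,8]=7
  first=0(l) contributes 8
  first=2(j) contributes 1
|[w]| = 9

9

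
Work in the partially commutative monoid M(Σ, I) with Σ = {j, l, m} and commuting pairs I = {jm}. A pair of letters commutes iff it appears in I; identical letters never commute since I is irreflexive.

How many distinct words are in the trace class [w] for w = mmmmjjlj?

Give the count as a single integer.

#0=m has no predecessor
#1=m depends on [0:m]
#2=m depends on [1:m]
#3=m depends on [2:m]
#4=j has no predecessor
#5=j depends on [4:j]
#6=l depends on [3:m, 5:j]
#7=j depends on [6:l]
sources: [0:m, 4:j]
N(rest) = Σ N(rest − s) over sources s of rest; N(one piece) = 1:
  size 1 → [7]=1
  size 2 → [6,7]=1
  size 3 → [3,6,7]=1  [5,6,7]=1
  size 4 → [2,3,6,7]=1  [3,5,6,7]=2  [4,5,6,7]=1
  size 5 → [1,2,3,6,7]=1  [2,3,5,6,7]=3  [3,4,5,6,7]=3
  size 6 → [0,1,2,3,6,7]=1  [1,2,3,5,6,7]=4  [2,3,4,5,6,7]=6
  first=0(m) contributes 10
  first=4(j) contributes 5
|[w]| = 15

15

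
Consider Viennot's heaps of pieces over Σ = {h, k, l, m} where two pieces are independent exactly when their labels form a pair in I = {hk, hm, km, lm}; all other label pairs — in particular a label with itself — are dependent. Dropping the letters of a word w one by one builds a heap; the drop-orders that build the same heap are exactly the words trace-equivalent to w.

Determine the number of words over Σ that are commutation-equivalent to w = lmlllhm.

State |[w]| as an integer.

0(l) covers ∅
1(m) covers ∅
2(l) covers 0:l
3(l) covers 2:l
4(l) covers 3:l
5(h) covers 4:l
6(m) covers 1:m
floor of heap: 0:l, 1:m
completions by unplaced set U, small U first (add the entries for U minus each lowest piece of U):
  |U|=1: {5}:1  {6}:1
  |U|=2: {1,6}:1  {4,5}:1  {5,6}:2
  |U|=3: {1,5,6}:3  {3,4,5}:1  {4,5,6}:3
  |U|=4: {1,4,5,6}:6  {2,3,4,5}:1  {3,4,5,6}:4
  |U|=5: {0,2,3,4,5}:1  {1,3,4,5,6}:10  {2,3,4,5,6}:5
  start at 0(l): 15
  start at 1(m): 6
sum over floor = 21

21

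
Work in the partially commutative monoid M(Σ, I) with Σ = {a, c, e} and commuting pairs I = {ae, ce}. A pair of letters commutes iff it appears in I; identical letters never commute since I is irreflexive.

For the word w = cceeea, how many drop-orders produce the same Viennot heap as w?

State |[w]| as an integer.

20

0(c) covers ∅
1(c) covers 0:c
2(e) covers ∅
3(e) covers 2:e
4(e) covers 3:e
5(a) covers 1:c
floor of heap: 0:c, 2:e
completions by unplaced set U, small U first (add the entries for U minus each lowest piece of U):
  |U|=1: {4}:1  {5}:1
  |U|=2: {1,5}:1  {3,4}:1  {4,5}:2
  |U|=3: {0,1,5}:1  {1,4,5}:3  {2,3,4}:1  {3,4,5}:3
  |U|=4: {0,1,4,5}:4  {1,3,4,5}:6  {2,3,4,5}:4
  start at 0(c): 10
  start at 2(e): 10
sum over floor = 20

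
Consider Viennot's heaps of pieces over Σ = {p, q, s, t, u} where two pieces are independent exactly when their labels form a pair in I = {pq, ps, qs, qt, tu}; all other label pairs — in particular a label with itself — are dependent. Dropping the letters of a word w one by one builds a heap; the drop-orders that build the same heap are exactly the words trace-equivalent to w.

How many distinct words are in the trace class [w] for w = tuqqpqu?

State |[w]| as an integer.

14

piece 0:t — minimal
piece 1:u — minimal
piece 2:q rests on {1:u}
piece 3:q rests on {2:q}
piece 4:p rests on {0:t, 1:u}
piece 5:q rests on {3:q}
piece 6:u rests on {4:p, 5:q}
minimal pieces: {0:t, 1:u}
ways to finish when only these pieces remain (= sum over removing one remaining piece with nothing left below it):
  1 left: {6}→1
  2 left: {4,6}→1  {5,6}→1
  3 left: {0,4,6}→1  {3,5,6}→1  {4,5,6}→2
  4 left: {0,4,5,6}→3  {2,3,5,6}→1  {3,4,5,6}→3
  5 left: {0,3,4,5,6}→6  {2,3,4,5,6}→4
  placing 0:t first → 4 extensions
  placing 1:u first → 10 extensions
total linear extensions = 14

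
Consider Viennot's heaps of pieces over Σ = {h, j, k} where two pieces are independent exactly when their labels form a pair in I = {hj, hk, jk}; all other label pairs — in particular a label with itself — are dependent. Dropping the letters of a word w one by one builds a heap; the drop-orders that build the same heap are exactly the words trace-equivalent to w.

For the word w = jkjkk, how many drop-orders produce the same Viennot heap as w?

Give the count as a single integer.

0(j) covers ∅
1(k) covers ∅
2(j) covers 0:j
3(k) covers 1:k
4(k) covers 3:k
floor of heap: 0:j, 1:k
completions by unplaced set U, small U first (add the entries for U minus each lowest piece of U):
  |U|=1: {2}:1  {4}:1
  |U|=2: {0,2}:1  {2,4}:2  {3,4}:1
  |U|=3: {0,2,4}:3  {1,3,4}:1  {2,3,4}:3
  start at 0(j): 4
  start at 1(k): 6
sum over floor = 10

10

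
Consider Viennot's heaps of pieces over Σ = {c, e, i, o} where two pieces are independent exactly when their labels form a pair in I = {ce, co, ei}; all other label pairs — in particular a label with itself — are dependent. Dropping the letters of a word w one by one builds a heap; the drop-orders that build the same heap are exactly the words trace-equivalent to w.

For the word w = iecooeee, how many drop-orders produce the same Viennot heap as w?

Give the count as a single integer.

13

drop 0:i onto floor
drop 1:e onto floor
drop 2:c onto {0:i}
drop 3:o onto {0:i, 1:e}
drop 4:o onto {3:o}
drop 5:e onto {4:o}
drop 6:e onto {5:e}
drop 7:e onto {6:e}
ground layer = {0:i, 1:e}
drop-orders for the pieces not yet dropped (sum over which currently-grounded one goes next):
  1 to go: {2} 1  {7} 1
  2 to go: {2,7} 2  {6,7} 1
  3 to go: {2,6,7} 3  {5,6,7} 1
  4 to go: {2,5,6,7} 4  {4,5,6,7} 1
  5 to go: {2,4,5,6,7} 5  {3,4,5,6,7} 1
  6 to go: {1,3,4,5,6,7} 1  {2,3,4,5,6,7} 6
  if 0:i drops first: 7 orders
  if 1:e drops first: 6 orders
heap linearizations: 13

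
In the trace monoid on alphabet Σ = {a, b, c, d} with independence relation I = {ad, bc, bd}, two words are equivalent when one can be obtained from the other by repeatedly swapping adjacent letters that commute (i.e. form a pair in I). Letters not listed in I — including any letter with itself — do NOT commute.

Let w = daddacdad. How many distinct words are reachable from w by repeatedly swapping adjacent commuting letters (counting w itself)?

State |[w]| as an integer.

drop 0:d onto floor
drop 1:a onto floor
drop 2:d onto {0:d}
drop 3:d onto {2:d}
drop 4:a onto {1:a}
drop 5:c onto {3:d, 4:a}
drop 6:d onto {5:c}
drop 7:a onto {5:c}
drop 8:d onto {6:d}
ground layer = {0:d, 1:a}
drop-orders for the pieces not yet dropped (sum over which currently-grounded one goes next):
  1 to go: {7} 1  {8} 1
  2 to go: {6,8} 1  {7,8} 2
  3 to go: {6,7,8} 3
  4 to go: {5,6,7,8} 3
  5 to go: {3,5,6,7,8} 3  {4,5,6,7,8} 3
  6 to go: {1,4,5,6,7,8} 3  {2,3,5,6,7,8} 3  {3,4,5,6,7,8} 6
  7 to go: {0,2,3,5,6,7,8} 3  {1,3,4,5,6,7,8} 9  {2,3,4,5,6,7,8} 9
  if 0:d drops first: 18 orders
  if 1:a drops first: 12 orders
heap linearizations: 30

30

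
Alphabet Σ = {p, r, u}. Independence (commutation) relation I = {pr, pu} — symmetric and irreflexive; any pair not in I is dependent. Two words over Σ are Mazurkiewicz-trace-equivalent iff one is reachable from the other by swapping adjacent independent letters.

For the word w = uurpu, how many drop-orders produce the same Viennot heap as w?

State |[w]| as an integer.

5

drop 0:u onto floor
drop 1:u onto {0:u}
drop 2:r onto {1:u}
drop 3:p onto floor
drop 4:u onto {2:r}
ground layer = {0:u, 3:p}
drop-orders for the pieces not yet dropped (sum over which currently-grounded one goes next):
  1 to go: {3} 1  {4} 1
  2 to go: {2,4} 1  {3,4} 2
  3 to go: {1,2,4} 1  {2,3,4} 3
  if 0:u drops first: 4 orders
  if 3:p drops first: 1 orders
heap linearizations: 5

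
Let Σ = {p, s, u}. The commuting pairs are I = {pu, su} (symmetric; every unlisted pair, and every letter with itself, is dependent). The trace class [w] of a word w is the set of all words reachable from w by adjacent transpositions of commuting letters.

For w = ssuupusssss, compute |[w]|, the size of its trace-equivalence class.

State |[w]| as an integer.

0(s) covers ∅
1(s) covers 0:s
2(u) covers ∅
3(u) covers 2:u
4(p) covers 1:s
5(u) covers 3:u
6(s) covers 4:p
7(s) covers 6:s
8(s) covers 7:s
9(s) covers 8:s
10(s) covers 9:s
floor of heap: 0:s, 2:u
completions by unplaced set U, small U first (add the entries for U minus each lowest piece of U):
  |U|=1: {5}:1  {10}:1
  |U|=2: {3,5}:1  {5,10}:2  {9,10}:1
  |U|=3: {2,3,5}:1  {3,5,10}:3  {5,9,10}:3  {8,9,10}:1
  |U|=4: {2,3,5,10}:4  {3,5,9,10}:6  {5,8,9,10}:4  {7,8,9,10}:1
  |U|=5: {2,3,5,9,10}:10  {3,5,8,9,10}:10  {5,7,8,9,10}:5  {6,7,8,9,10}:1
  |U|=6: {2,3,5,8,9,10}:20  {3,5,7,8,9,10}:15  {4,6,7,8,9,10}:1  {5,6,7,8,9,10}:6
  |U|=7: {1,4,6,7,8,9,10}:1  {2,3,5,7,8,9,10}:35  {3,5,6,7,8,9,10}:21  {4,5,6,7,8,9,10}:7
  |U|=8: {0,1,4,6,7,8,9,10}:1  {1,4,5,6,7,8,9,10}:8  {2,3,5,6,7,8,9,10}:56  {3,4,5,6,7,8,9,10}:28
  |U|=9: {0,1,4,5,6,7,8,9,10}:9  {1,3,4,5,6,7,8,9,10}:36  {2,3,4,5,6,7,8,9,10}:84
  start at 0(s): 120
  start at 2(u): 45
sum over floor = 165

165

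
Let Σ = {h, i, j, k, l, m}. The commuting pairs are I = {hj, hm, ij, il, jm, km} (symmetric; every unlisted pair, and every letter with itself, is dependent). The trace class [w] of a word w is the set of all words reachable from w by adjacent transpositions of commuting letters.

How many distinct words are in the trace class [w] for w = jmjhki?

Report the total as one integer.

15

drop 0:j onto floor
drop 1:m onto floor
drop 2:j onto {0:j}
drop 3:h onto floor
drop 4:k onto {2:j, 3:h}
drop 5:i onto {1:m, 4:k}
ground layer = {0:j, 1:m, 3:h}
drop-orders for the pieces not yet dropped (sum over which currently-grounded one goes next):
  1 to go: {5} 1
  2 to go: {1,5} 1  {4,5} 1
  3 to go: {1,4,5} 2  {2,4,5} 1  {3,4,5} 1
  4 to go: {0,2,4,5} 1  {1,2,4,5} 3  {1,3,4,5} 3  {2,3,4,5} 2
  if 0:j drops first: 8 orders
  if 1:m drops first: 3 orders
  if 3:h drops first: 4 orders
heap linearizations: 15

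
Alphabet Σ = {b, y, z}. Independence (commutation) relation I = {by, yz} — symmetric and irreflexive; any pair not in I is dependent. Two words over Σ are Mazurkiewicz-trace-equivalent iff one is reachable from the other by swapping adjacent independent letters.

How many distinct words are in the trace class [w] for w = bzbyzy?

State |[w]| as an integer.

15

#0=b has no predecessor
#1=z depends on [0:b]
#2=b depends on [1:z]
#3=y has no predecessor
#4=z depends on [2:b]
#5=y depends on [3:y]
sources: [0:b, 3:y]
N(rest) = Σ N(rest − s) over sources s of rest; N(one piece) = 1:
  size 1 → [4]=1  [5]=1
  size 2 → [2,4]=1  [3,5]=1  [4,5]=2
  size 3 → [1,2,4]=1  [2,4,5]=3  [3,4,5]=3
  size 4 → [0,1,2,4]=1  [1,2,4,5]=4  [2,3,4,5]=6
  first=0(b) contributes 10
  first=3(y) contributes 5
|[w]| = 15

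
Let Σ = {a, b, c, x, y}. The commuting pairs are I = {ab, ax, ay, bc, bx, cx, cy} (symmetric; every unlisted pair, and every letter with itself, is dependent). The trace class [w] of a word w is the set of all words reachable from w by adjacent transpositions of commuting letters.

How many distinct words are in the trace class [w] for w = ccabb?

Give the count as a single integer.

0(c) covers ∅
1(c) covers 0:c
2(a) covers 1:c
3(b) covers ∅
4(b) covers 3:b
floor of heap: 0:c, 3:b
completions by unplaced set U, small U first (add the entries for U minus each lowest piece of U):
  |U|=1: {2}:1  {4}:1
  |U|=2: {1,2}:1  {2,4}:2  {3,4}:1
  |U|=3: {0,1,2}:1  {1,2,4}:3  {2,3,4}:3
  start at 0(c): 6
  start at 3(b): 4
sum over floor = 10

10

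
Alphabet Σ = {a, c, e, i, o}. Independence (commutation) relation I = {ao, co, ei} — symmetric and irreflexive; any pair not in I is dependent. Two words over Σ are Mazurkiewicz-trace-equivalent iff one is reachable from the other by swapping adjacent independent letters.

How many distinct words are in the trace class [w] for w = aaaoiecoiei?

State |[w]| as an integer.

drop 0:a onto floor
drop 1:a onto {0:a}
drop 2:a onto {1:a}
drop 3:o onto floor
drop 4:i onto {2:a, 3:o}
drop 5:e onto {2:a, 3:o}
drop 6:c onto {4:i, 5:e}
drop 7:o onto {4:i, 5:e}
drop 8:i onto {6:c, 7:o}
drop 9:e onto {6:c, 7:o}
drop 10:i onto {8:i}
ground layer = {0:a, 3:o}
drop-orders for the pieces not yet dropped (sum over which currently-grounded one goes next):
  1 to go: {9} 1  {10} 1
  2 to go: {8,10} 1  {9,10} 2
  3 to go: {8,9,10} 3
  4 to go: {6,8,9,10} 3  {7,8,9,10} 3
  5 to go: {6,7,8,9,10} 6
  6 to go: {4,6,7,8,9,10} 6  {5,6,7,8,9,10} 6
  7 to go: {4,5,6,7,8,9,10} 12
  8 to go: {2,4,5,6,7,8,9,10} 12  {3,4,5,6,7,8,9,10} 12
  9 to go: {1,2,4,5,6,7,8,9,10} 12  {2,3,4,5,6,7,8,9,10} 24
  if 0:a drops first: 36 orders
  if 3:o drops first: 12 orders
heap linearizations: 48

48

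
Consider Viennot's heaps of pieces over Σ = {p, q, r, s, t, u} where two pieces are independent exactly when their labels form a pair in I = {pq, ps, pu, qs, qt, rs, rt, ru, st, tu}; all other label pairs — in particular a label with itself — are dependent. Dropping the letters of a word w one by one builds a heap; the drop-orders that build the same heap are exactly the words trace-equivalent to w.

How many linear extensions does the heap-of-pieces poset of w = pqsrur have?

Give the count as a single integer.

26

#0=p has no predecessor
#1=q has no predecessor
#2=s has no predecessor
#3=r depends on [0:p, 1:q]
#4=u depends on [1:q, 2:s]
#5=r depends on [3:r]
sources: [0:p, 1:q, 2:s]
N(rest) = Σ N(rest − s) over sources s of rest; N(one piece) = 1:
  size 1 → [4]=1  [5]=1
  size 2 → [2,4]=1  [3,5]=1  [4,5]=2
  size 3 → [0,3,5]=1  [2,4,5]=3  [3,4,5]=3
  size 4 → [0,3,4,5]=4  [1,3,4,5]=3  [2,3,4,5]=6
  first=0(p) contributes 9
  first=1(q) contributes 10
  first=2(s) contributes 7
|[w]| = 26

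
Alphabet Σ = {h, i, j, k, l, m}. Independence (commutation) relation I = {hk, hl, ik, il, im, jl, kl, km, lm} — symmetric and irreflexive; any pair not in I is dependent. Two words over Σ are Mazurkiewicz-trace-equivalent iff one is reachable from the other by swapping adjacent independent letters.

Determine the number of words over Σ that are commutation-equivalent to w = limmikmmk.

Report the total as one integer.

3780

piece 0:l — minimal
piece 1:i — minimal
piece 2:m — minimal
piece 3:m rests on {2:m}
piece 4:i rests on {1:i}
piece 5:k — minimal
piece 6:m rests on {3:m}
piece 7:m rests on {6:m}
piece 8:k rests on {5:k}
minimal pieces: {0:l, 1:i, 2:m, 5:k}
ways to finish when only these pieces remain (= sum over removing one remaining piece with nothing left below it):
  1 left: {0}→1  {4}→1  {7}→1  {8}→1
  2 left: {0,4}→2  {0,7}→2  {0,8}→2  {1,4}→1  {4,7}→2  {4,8}→2  {5,8}→1  {6,7}→1  {7,8}→2
  3 left: {0,1,4}→3  {0,4,7}→6  {0,4,8}→6  {0,5,8}→3  {0,6,7}→3  {0,7,8}→6  {1,4,7}→3  {1,4,8}→3  {3,6,7}→1  {4,5,8}→3  {4,6,7}→3  {4,7,8}→6  {5,7,8}→3  {6,7,8}→3
  4 left: {0,1,4,7}→12  {0,1,4,8}→12  {0,3,6,7}→4  {0,4,5,8}→12  {0,4,6,7}→12  {0,4,7,8}→24  {0,5,7,8}→12  {0,6,7,8}→12  {1,4,5,8}→6  {1,4,6,7}→6  {1,4,7,8}→12  {2,3,6,7}→1  {3,4,6,7}→4  {3,6,7,8}→4  {4,5,7,8}→12  {4,6,7,8}→12  {5,6,7,8}→6
  5 left: {0,1,4,5,8}→30  {0,1,4,6,7}→30  {0,1,4,7,8}→60  {0,2,3,6,7}→5  {0,3,4,6,7}→20  {0,3,6,7,8}→20  {0,4,5,7,8}→60  {0,4,6,7,8}→60  {0,5,6,7,8}→30  {1,3,4,6,7}→10  {1,4,5,7,8}→30  {1,4,6,7,8}→30  {2,3,4,6,7}→5  {2,3,6,7,8}→5  {3,4,6,7,8}→20  {3,5,6,7,8}→10  {4,5,6,7,8}→30
  6 left: {0,1,3,4,6,7}→60  {0,1,4,5,7,8}→180  {0,1,4,6,7,8}→180  {0,2,3,4,6,7}→30  {0,2,3,6,7,8}→30  {0,3,4,6,7,8}→120  {0,3,5,6,7,8}→60  {0,4,5,6,7,8}→180  {1,2,3,4,6,7}→15  {1,3,4,6,7,8}→60  {1,4,5,6,7,8}→90  {2,3,4,6,7,8}→30  {2,3,5,6,7,8}→15  {3,4,5,6,7,8}→60
  7 left: {0,1,2,3,4,6,7}→105  {0,1,3,4,6,7,8}→420  {0,1,4,5,6,7,8}→630  {0,2,3,4,6,7,8}→210  {0,2,3,5,6,7,8}→105  {0,3,4,5,6,7,8}→420  {1,2,3,4,6,7,8}→105  {1,3,4,5,6,7,8}→210  {2,3,4,5,6,7,8}→105
  placing 0:l first → 420 extensions
  placing 1:i first → 840 extensions
  placing 2:m first → 1680 extensions
  placing 5:k first → 840 extensions
total linear extensions = 3780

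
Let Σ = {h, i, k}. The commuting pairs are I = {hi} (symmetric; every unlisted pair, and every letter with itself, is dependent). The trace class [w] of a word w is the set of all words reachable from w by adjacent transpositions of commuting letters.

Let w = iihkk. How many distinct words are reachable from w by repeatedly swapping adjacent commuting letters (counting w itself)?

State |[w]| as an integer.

3

#0=i has no predecessor
#1=i depends on [0:i]
#2=h has no predecessor
#3=k depends on [1:i, 2:h]
#4=k depends on [3:k]
sources: [0:i, 2:h]
N(rest) = Σ N(rest − s) over sources s of rest; N(one piece) = 1:
  size 1 → [4]=1
  size 2 → [3,4]=1
  size 3 → [1,3,4]=1  [2,3,4]=1
  first=0(i) contributes 2
  first=2(h) contributes 1
|[w]| = 3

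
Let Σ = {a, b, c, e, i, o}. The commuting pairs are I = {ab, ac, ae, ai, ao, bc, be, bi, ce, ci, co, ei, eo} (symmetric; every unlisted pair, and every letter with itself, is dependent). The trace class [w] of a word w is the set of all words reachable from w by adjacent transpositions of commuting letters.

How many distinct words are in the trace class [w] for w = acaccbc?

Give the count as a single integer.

105

piece 0:a — minimal
piece 1:c — minimal
piece 2:a rests on {0:a}
piece 3:c rests on {1:c}
piece 4:c rests on {3:c}
piece 5:b — minimal
piece 6:c rests on {4:c}
minimal pieces: {0:a, 1:c, 5:b}
ways to finish when only these pieces remain (= sum over removing one remaining piece with nothing left below it):
  1 left: {2}→1  {5}→1  {6}→1
  2 left: {0,2}→1  {2,5}→2  {2,6}→2  {4,6}→1  {5,6}→2
  3 left: {0,2,5}→3  {0,2,6}→3  {2,4,6}→3  {2,5,6}→6  {3,4,6}→1  {4,5,6}→3
  4 left: {0,2,4,6}→6  {0,2,5,6}→12  {1,3,4,6}→1  {2,3,4,6}→4  {2,4,5,6}→12  {3,4,5,6}→4
  5 left: {0,2,3,4,6}→10  {0,2,4,5,6}→30  {1,2,3,4,6}→5  {1,3,4,5,6}→5  {2,3,4,5,6}→20
  placing 0:a first → 30 extensions
  placing 1:c first → 60 extensions
  placing 5:b first → 15 extensions
total linear extensions = 105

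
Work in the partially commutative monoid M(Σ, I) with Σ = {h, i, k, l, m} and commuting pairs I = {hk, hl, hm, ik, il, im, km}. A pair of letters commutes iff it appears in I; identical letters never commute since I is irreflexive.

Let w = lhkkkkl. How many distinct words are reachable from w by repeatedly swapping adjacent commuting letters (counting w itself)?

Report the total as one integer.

7

drop 0:l onto floor
drop 1:h onto floor
drop 2:k onto {0:l}
drop 3:k onto {2:k}
drop 4:k onto {3:k}
drop 5:k onto {4:k}
drop 6:l onto {5:k}
ground layer = {0:l, 1:h}
drop-orders for the pieces not yet dropped (sum over which currently-grounded one goes next):
  1 to go: {1} 1  {6} 1
  2 to go: {1,6} 2  {5,6} 1
  3 to go: {1,5,6} 3  {4,5,6} 1
  4 to go: {1,4,5,6} 4  {3,4,5,6} 1
  5 to go: {1,3,4,5,6} 5  {2,3,4,5,6} 1
  if 0:l drops first: 6 orders
  if 1:h drops first: 1 orders
heap linearizations: 7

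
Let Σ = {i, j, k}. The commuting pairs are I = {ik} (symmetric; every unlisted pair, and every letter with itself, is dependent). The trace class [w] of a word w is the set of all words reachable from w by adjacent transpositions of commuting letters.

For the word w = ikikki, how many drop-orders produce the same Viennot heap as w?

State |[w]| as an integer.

drop 0:i onto floor
drop 1:k onto floor
drop 2:i onto {0:i}
drop 3:k onto {1:k}
drop 4:k onto {3:k}
drop 5:i onto {2:i}
ground layer = {0:i, 1:k}
drop-orders for the pieces not yet dropped (sum over which currently-grounded one goes next):
  1 to go: {4} 1  {5} 1
  2 to go: {2,5} 1  {3,4} 1  {4,5} 2
  3 to go: {0,2,5} 1  {1,3,4} 1  {2,4,5} 3  {3,4,5} 3
  4 to go: {0,2,4,5} 4  {1,3,4,5} 4  {2,3,4,5} 6
  if 0:i drops first: 10 orders
  if 1:k drops first: 10 orders
heap linearizations: 20

20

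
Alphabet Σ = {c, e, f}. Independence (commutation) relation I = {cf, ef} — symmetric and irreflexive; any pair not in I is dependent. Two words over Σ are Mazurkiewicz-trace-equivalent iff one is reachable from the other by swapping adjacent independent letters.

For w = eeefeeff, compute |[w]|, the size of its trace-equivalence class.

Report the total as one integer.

56

#0=e has no predecessor
#1=e depends on [0:e]
#2=e depends on [1:e]
#3=f has no predecessor
#4=e depends on [2:e]
#5=e depends on [4:e]
#6=f depends on [3:f]
#7=f depends on [6:f]
sources: [0:e, 3:f]
N(rest) = Σ N(rest − s) over sources s of rest; N(one piece) = 1:
  size 1 → [5]=1  [7]=1
  size 2 → [4,5]=1  [5,7]=2  [6,7]=1
  size 3 → [2,4,5]=1  [3,6,7]=1  [4,5,7]=3  [5,6,7]=3
  size 4 → [1,2,4,5]=1  [2,4,5,7]=4  [3,5,6,7]=4  [4,5,6,7]=6
  size 5 → [0,1,2,4,5]=1  [1,2,4,5,7]=5  [2,4,5,6,7]=10  [3,4,5,6,7]=10
  size 6 → [0,1,2,4,5,7]=6  [1,2,4,5,6,7]=15  [2,3,4,5,6,7]=20
  first=0(e) contributes 35
  first=3(f) contributes 21
|[w]| = 56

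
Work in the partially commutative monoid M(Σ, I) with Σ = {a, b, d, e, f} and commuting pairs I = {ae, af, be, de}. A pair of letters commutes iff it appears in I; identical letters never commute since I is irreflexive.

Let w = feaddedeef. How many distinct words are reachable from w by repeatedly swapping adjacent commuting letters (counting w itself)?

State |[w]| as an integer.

105

#0=f has no predecessor
#1=e depends on [0:f]
#2=a has no predecessor
#3=d depends on [0:f, 2:a]
#4=d depends on [3:d]
#5=e depends on [1:e]
#6=d depends on [4:d]
#7=e depends on [5:e]
#8=e depends on [7:e]
#9=f depends on [6:d, 8:e]
sources: [0:f, 2:a]
N(rest) = Σ N(rest − s) over sources s of rest; N(one piece) = 1:
  size 1 → [9]=1
  size 2 → [6,9]=1  [8,9]=1
  size 3 → [4,6,9]=1  [6,8,9]=2  [7,8,9]=1
  size 4 → [3,4,6,9]=1  [4,6,8,9]=3  [5,7,8,9]=1  [6,7,8,9]=3
  size 5 → [1,5,7,8,9]=1  [2,3,4,6,9]=1  [3,4,6,8,9]=4  [4,6,7,8,9]=6  [5,6,7,8,9]=4
  size 6 → [1,5,6,7,8,9]=5  [2,3,4,6,8,9]=5  [3,4,6,7,8,9]=10  [4,5,6,7,8,9]=10
  size 7 → [1,4,5,6,7,8,9]=15  [2,3,4,6,7,8,9]=15  [3,4,5,6,7,8,9]=20
  size 8 → [1,3,4,5,6,7,8,9]=35  [2,3,4,5,6,7,8,9]=35
  first=0(f) contributes 70
  first=2(a) contributes 35
|[w]| = 105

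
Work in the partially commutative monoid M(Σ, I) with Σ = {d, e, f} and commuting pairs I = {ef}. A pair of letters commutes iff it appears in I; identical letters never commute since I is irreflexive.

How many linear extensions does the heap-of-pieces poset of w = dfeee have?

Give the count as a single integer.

4

drop 0:d onto floor
drop 1:f onto {0:d}
drop 2:e onto {0:d}
drop 3:e onto {2:e}
drop 4:e onto {3:e}
ground layer = {0:d}
drop-orders for the pieces not yet dropped (sum over which currently-grounded one goes next):
  1 to go: {1} 1  {4} 1
  2 to go: {1,4} 2  {3,4} 1
  3 to go: {1,3,4} 3  {2,3,4} 1
  if 0:d drops first: 4 orders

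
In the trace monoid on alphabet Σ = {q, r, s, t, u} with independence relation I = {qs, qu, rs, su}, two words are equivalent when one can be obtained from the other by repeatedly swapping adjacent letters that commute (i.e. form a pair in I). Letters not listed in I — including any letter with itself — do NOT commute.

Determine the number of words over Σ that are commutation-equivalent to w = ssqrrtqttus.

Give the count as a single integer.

20

0(s) covers ∅
1(s) covers 0:s
2(q) covers ∅
3(r) covers 2:q
4(r) covers 3:r
5(t) covers 1:s, 4:r
6(q) covers 5:t
7(t) covers 6:q
8(t) covers 7:t
9(u) covers 8:t
10(s) covers 8:t
floor of heap: 0:s, 2:q
completions by unplaced set U, small U first (add the entries for U minus each lowest piece of U):
  |U|=1: {9}:1  {10}:1
  |U|=2: {9,10}:2
  |U|=3: {8,9,10}:2
  |U|=4: {7,8,9,10}:2
  |U|=5: {6,7,8,9,10}:2
  |U|=6: {5,6,7,8,9,10}:2
  |U|=7: {1,5,6,7,8,9,10}:2  {4,5,6,7,8,9,10}:2
  |U|=8: {0,1,5,6,7,8,9,10}:2  {1,4,5,6,7,8,9,10}:4  {3,4,5,6,7,8,9,10}:2
  |U|=9: {0,1,4,5,6,7,8,9,10}:6  {1,3,4,5,6,7,8,9,10}:6  {2,3,4,5,6,7,8,9,10}:2
  start at 0(s): 8
  start at 2(q): 12
sum over floor = 20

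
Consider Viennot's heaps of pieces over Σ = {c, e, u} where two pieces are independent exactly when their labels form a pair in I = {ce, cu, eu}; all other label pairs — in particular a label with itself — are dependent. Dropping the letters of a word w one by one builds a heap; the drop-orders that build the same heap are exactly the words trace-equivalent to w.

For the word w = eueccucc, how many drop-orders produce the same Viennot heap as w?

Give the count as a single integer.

420

0(e) covers ∅
1(u) covers ∅
2(e) covers 0:e
3(c) covers ∅
4(c) covers 3:c
5(u) covers 1:u
6(c) covers 4:c
7(c) covers 6:c
floor of heap: 0:e, 1:u, 3:c
completions by unplaced set U, small U first (add the entries for U minus each lowest piece of U):
  |U|=1: {2}:1  {5}:1  {7}:1
  |U|=2: {0,2}:1  {1,5}:1  {2,5}:2  {2,7}:2  {5,7}:2  {6,7}:1
  |U|=3: {0,2,5}:3  {0,2,7}:3  {1,2,5}:3  {1,5,7}:3  {2,5,7}:6  {2,6,7}:3  {4,6,7}:1  {5,6,7}:3
  |U|=4: {0,1,2,5}:6  {0,2,5,7}:12  {0,2,6,7}:6  {1,2,5,7}:12  {1,5,6,7}:6  {2,4,6,7}:4  {2,5,6,7}:12  {3,4,6,7}:1  {4,5,6,7}:4
  |U|=5: {0,1,2,5,7}:30  {0,2,4,6,7}:10  {0,2,5,6,7}:30  {1,2,5,6,7}:30  {1,4,5,6,7}:10  {2,3,4,6,7}:5  {2,4,5,6,7}:20  {3,4,5,6,7}:5
  |U|=6: {0,1,2,5,6,7}:90  {0,2,3,4,6,7}:15  {0,2,4,5,6,7}:60  {1,2,4,5,6,7}:60  {1,3,4,5,6,7}:15  {2,3,4,5,6,7}:30
  start at 0(e): 105
  start at 1(u): 105
  start at 3(c): 210
sum over floor = 420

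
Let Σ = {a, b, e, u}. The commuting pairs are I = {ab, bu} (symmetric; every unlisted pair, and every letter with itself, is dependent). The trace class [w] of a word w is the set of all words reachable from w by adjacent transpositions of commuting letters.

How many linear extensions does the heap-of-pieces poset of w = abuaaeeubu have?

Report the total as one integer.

drop 0:a onto floor
drop 1:b onto floor
drop 2:u onto {0:a}
drop 3:a onto {2:u}
drop 4:a onto {3:a}
drop 5:e onto {1:b, 4:a}
drop 6:e onto {5:e}
drop 7:u onto {6:e}
drop 8:b onto {6:e}
drop 9:u onto {7:u}
ground layer = {0:a, 1:b}
drop-orders for the pieces not yet dropped (sum over which currently-grounded one goes next):
  1 to go: {8} 1  {9} 1
  2 to go: {7,9} 1  {8,9} 2
  3 to go: {7,8,9} 3
  4 to go: {6,7,8,9} 3
  5 to go: {5,6,7,8,9} 3
  6 to go: {1,5,6,7,8,9} 3  {4,5,6,7,8,9} 3
  7 to go: {1,4,5,6,7,8,9} 6  {3,4,5,6,7,8,9} 3
  8 to go: {1,3,4,5,6,7,8,9} 9  {2,3,4,5,6,7,8,9} 3
  if 0:a drops first: 12 orders
  if 1:b drops first: 3 orders
heap linearizations: 15

15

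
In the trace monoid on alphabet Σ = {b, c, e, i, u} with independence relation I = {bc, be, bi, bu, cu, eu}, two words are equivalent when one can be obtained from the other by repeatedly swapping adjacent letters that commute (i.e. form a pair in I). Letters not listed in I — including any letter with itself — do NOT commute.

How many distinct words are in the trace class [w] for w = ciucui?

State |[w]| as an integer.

3

piece 0:c — minimal
piece 1:i rests on {0:c}
piece 2:u rests on {1:i}
piece 3:c rests on {1:i}
piece 4:u rests on {2:u}
piece 5:i rests on {3:c, 4:u}
minimal pieces: {0:c}
ways to finish when only these pieces remain (= sum over removing one remaining piece with nothing left below it):
  1 left: {5}→1
  2 left: {3,5}→1  {4,5}→1
  3 left: {2,4,5}→1  {3,4,5}→2
  4 left: {2,3,4,5}→3
  placing 0:c first → 3 extensions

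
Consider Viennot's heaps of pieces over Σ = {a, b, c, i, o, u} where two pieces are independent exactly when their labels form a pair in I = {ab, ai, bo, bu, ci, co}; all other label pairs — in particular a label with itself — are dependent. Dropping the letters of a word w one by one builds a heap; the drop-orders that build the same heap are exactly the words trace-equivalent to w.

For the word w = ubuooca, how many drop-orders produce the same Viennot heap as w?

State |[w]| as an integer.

drop 0:u onto floor
drop 1:b onto floor
drop 2:u onto {0:u}
drop 3:o onto {2:u}
drop 4:o onto {3:o}
drop 5:c onto {1:b, 2:u}
drop 6:a onto {4:o, 5:c}
ground layer = {0:u, 1:b}
drop-orders for the pieces not yet dropped (sum over which currently-grounded one goes next):
  1 to go: {6} 1
  2 to go: {4,6} 1  {5,6} 1
  3 to go: {1,5,6} 1  {3,4,6} 1  {4,5,6} 2
  4 to go: {1,4,5,6} 3  {3,4,5,6} 3
  5 to go: {1,3,4,5,6} 6  {2,3,4,5,6} 3
  if 0:u drops first: 9 orders
  if 1:b drops first: 3 orders
heap linearizations: 12

12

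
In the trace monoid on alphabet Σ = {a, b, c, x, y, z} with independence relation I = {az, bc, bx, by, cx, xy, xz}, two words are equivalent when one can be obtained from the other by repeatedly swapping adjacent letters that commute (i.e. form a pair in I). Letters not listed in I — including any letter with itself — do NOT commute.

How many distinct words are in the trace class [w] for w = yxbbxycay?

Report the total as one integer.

#0=y has no predecessor
#1=x has no predecessor
#2=b has no predecessor
#3=b depends on [2:b]
#4=x depends on [1:x]
#5=y depends on [0:y]
#6=c depends on [5:y]
#7=a depends on [3:b, 4:x, 6:c]
#8=y depends on [7:a]
sources: [0:y, 1:x, 2:b]
N(rest) = Σ N(rest − s) over sources s of rest; N(one piece) = 1:
  size 1 → [8]=1
  size 2 → [7,8]=1
  size 3 → [3,7,8]=1  [4,7,8]=1  [6,7,8]=1
  size 4 → [1,4,7,8]=1  [2,3,7,8]=1  [3,4,7,8]=2  [3,6,7,8]=2  [4,6,7,8]=2  [5,6,7,8]=1
  size 5 → [0,5,6,7,8]=1  [1,3,4,7,8]=3  [1,4,6,7,8]=3  [2,3,4,7,8]=3  [2,3,6,7,8]=3  [3,4,6,7,8]=6  [3,5,6,7,8]=3  [4,5,6,7,8]=3
  size 6 → [0,3,5,6,7,8]=4  [0,4,5,6,7,8]=4  [1,2,3,4,7,8]=6  [1,3,4,6,7,8]=12  [1,4,5,6,7,8]=6  [2,3,4,6,7,8]=12  [2,3,5,6,7,8]=6  [3,4,5,6,7,8]=12
  size 7 → [0,1,4,5,6,7,8]=10  [0,2,3,5,6,7,8]=10  [0,3,4,5,6,7,8]=20  [1,2,3,4,6,7,8]=30  [1,3,4,5,6,7,8]=30  [2,3,4,5,6,7,8]=30
  first=0(y) contributes 90
  first=1(x) contributes 60
  first=2(b) contributes 60
|[w]| = 210

210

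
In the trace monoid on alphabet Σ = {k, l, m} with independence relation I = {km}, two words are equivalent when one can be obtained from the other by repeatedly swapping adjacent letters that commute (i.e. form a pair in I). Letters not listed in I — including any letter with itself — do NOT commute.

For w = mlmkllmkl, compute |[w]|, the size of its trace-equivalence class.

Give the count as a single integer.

#0=m has no predecessor
#1=l depends on [0:m]
#2=m depends on [1:l]
#3=k depends on [1:l]
#4=l depends on [2:m, 3:k]
#5=l depends on [4:l]
#6=m depends on [5:l]
#7=k depends on [5:l]
#8=l depends on [6:m, 7:k]
sources: [0:m]
N(rest) = Σ N(rest − s) over sources s of rest; N(one piece) = 1:
  size 1 → [8]=1
  size 2 → [6,8]=1  [7,8]=1
  size 3 → [6,7,8]=2
  size 4 → [5,6,7,8]=2
  size 5 → [4,5,6,7,8]=2
  size 6 → [2,4,5,6,7,8]=2  [3,4,5,6,7,8]=2
  size 7 → [2,3,4,5,6,7,8]=4
  first=0(m) contributes 4

4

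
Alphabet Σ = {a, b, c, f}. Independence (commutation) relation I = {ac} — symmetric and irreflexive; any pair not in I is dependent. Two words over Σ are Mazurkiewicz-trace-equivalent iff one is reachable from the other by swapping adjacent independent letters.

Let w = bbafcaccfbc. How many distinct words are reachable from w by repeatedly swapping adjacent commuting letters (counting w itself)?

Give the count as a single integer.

4

piece 0:b — minimal
piece 1:b rests on {0:b}
piece 2:a rests on {1:b}
piece 3:f rests on {2:a}
piece 4:c rests on {3:f}
piece 5:a rests on {3:f}
piece 6:c rests on {4:c}
piece 7:c rests on {6:c}
piece 8:f rests on {5:a, 7:c}
piece 9:b rests on {8:f}
piece 10:c rests on {9:b}
minimal pieces: {0:b}
ways to finish when only these pieces remain (= sum over removing one remaining piece with nothing left below it):
  1 left: {10}→1
  2 left: {9,10}→1
  3 left: {8,9,10}→1
  4 left: {5,8,9,10}→1  {7,8,9,10}→1
  5 left: {5,7,8,9,10}→2  {6,7,8,9,10}→1
  6 left: {4,6,7,8,9,10}→1  {5,6,7,8,9,10}→3
  7 left: {4,5,6,7,8,9,10}→4
  8 left: {3,4,5,6,7,8,9,10}→4
  9 left: {2,3,4,5,6,7,8,9,10}→4
  placing 0:b first → 4 extensions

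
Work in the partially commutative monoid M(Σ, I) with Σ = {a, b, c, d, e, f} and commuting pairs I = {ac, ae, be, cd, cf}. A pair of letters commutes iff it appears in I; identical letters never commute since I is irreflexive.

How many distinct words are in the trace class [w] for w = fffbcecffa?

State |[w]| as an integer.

4

piece 0:f — minimal
piece 1:f rests on {0:f}
piece 2:f rests on {1:f}
piece 3:b rests on {2:f}
piece 4:c rests on {3:b}
piece 5:e rests on {4:c}
piece 6:c rests on {5:e}
piece 7:f rests on {5:e}
piece 8:f rests on {7:f}
piece 9:a rests on {8:f}
minimal pieces: {0:f}
ways to finish when only these pieces remain (= sum over removing one remaining piece with nothing left below it):
  1 left: {6}→1  {9}→1
  2 left: {6,9}→2  {8,9}→1
  3 left: {6,8,9}→3  {7,8,9}→1
  4 left: {6,7,8,9}→4
  5 left: {5,6,7,8,9}→4
  6 left: {4,5,6,7,8,9}→4
  7 left: {3,4,5,6,7,8,9}→4
  8 left: {2,3,4,5,6,7,8,9}→4
  placing 0:f first → 4 extensions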